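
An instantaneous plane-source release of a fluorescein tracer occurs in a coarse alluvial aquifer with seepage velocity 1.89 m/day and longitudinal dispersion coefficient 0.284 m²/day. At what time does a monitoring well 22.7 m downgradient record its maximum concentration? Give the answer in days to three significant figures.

11.9 days

For the 1D instantaneous-source solution, setting ∂C/∂t = 0 at fixed x gives v²t² + 2Dt − x² = 0, so t = (√(D² + v²x²) − D)/v².
√(D² + v²x²) = √(0.284² + 1.89² × 22.7²) = 42.90; v² = 3.5721.
t = (42.90 − 0.284)/3.5721 = 11.9 days (vs. the pure-advection estimate x/v = 12.0 d).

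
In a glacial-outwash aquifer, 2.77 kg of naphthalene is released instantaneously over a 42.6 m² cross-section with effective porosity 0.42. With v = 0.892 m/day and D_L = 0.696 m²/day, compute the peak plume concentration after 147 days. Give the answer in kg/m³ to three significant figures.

The peak of an instantaneous 1D plume sits at x = vt; there the Gaussian factor is 1 and C_max = M/(n_e·A·√(4πDt)), where n_e·A is the pore area the mass is dissolved in.
√(4πDt) = √(4π × 0.696 × 147) = 35.86 m, so C_max = 2.77/(0.42 × 42.6 × 35.86) = 0.00432 kg/m³.

0.00432 kg/m³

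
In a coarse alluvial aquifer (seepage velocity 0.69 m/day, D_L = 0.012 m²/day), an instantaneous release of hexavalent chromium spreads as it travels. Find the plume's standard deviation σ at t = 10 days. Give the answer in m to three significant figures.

0.490 m

Dispersive spreading gives a Gaussian with σ² = 2Dt; advection only shifts the center.
σ = √(2 × 0.012 × 10) = 0.490 m.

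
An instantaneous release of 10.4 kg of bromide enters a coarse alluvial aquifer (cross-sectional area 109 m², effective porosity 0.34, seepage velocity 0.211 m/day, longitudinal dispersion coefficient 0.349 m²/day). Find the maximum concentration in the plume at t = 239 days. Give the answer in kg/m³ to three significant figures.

The peak of an instantaneous 1D plume sits at x = vt; there the Gaussian factor is 1 and C_max = M/(n_e·A·√(4πDt)), where n_e·A is the pore area the mass is dissolved in.
√(4πDt) = √(4π × 0.349 × 239) = 32.38 m, so C_max = 10.4/(0.34 × 109 × 32.38) = 0.00867 kg/m³.

0.00867 kg/m³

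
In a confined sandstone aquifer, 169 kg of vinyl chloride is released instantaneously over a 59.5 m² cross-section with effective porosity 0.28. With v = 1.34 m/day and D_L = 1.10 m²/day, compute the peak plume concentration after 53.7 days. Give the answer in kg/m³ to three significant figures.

The peak of an instantaneous 1D plume sits at x = vt; there the Gaussian factor is 1 and C_max = M/(n_e·A·√(4πDt)), where n_e·A is the pore area the mass is dissolved in.
√(4πDt) = √(4π × 1.10 × 53.7) = 27.25 m, so C_max = 169/(0.28 × 59.5 × 27.25) = 0.372 kg/m³.

0.372 kg/m³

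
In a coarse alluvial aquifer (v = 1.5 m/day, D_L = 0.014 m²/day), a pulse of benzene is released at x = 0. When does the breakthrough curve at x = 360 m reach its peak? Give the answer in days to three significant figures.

240 days

For the 1D instantaneous-source solution, setting ∂C/∂t = 0 at fixed x gives v²t² + 2Dt − x² = 0, so t = (√(D² + v²x²) − D)/v².
√(D² + v²x²) = √(0.014² + 1.5² × 360²) = 540.0; v² = 2.25.
t = (540.0 − 0.014)/2.25 = 240 days (vs. the pure-advection estimate x/v = 240 d).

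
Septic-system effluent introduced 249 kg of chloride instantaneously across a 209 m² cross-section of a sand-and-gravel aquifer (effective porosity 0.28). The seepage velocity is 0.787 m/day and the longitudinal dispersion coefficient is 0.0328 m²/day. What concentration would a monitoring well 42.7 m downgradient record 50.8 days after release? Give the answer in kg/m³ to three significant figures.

For an instantaneous plane source, C(x,t) = M/(n_e·A·√(4πDt)) · exp(−(x−vt)²/(4Dt)), with n_e·A the pore (flow) area.
Plume center vt = 0.787 × 50.8 = 39.9796 m, so the well at 42.7 m is 2.7204 m downgradient of the peak.
√(4πDt) = 4.576 m, giving peak height M/(n_e·A·√(4πDt)) = 249/(0.28 × 209 × 4.576) = 0.9298 kg/m³.
(x−vt)²/(4Dt) = (2.7204)²/(4 × 0.0328 × 50.8) = 1.110; exp(−1.110) = 0.3296.
C = 0.9298 × 0.3296 = 0.306 kg/m³.

0.306 kg/m³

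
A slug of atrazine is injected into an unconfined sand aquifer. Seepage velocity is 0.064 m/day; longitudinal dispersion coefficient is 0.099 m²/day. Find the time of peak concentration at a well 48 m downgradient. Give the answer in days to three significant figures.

726 days

For the 1D instantaneous-source solution, setting ∂C/∂t = 0 at fixed x gives v²t² + 2Dt − x² = 0, so t = (√(D² + v²x²) − D)/v².
√(D² + v²x²) = √(0.099² + 0.064² × 48²) = 3.074; v² = 0.004096.
t = (3.074 − 0.099)/0.004096 = 726 days (vs. the pure-advection estimate x/v = 750 d).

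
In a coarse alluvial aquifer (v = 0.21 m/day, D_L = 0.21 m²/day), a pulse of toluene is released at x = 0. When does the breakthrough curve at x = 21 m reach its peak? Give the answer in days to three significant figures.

95.4 days

For the 1D instantaneous-source solution, setting ∂C/∂t = 0 at fixed x gives v²t² + 2Dt − x² = 0, so t = (√(D² + v²x²) − D)/v².
√(D² + v²x²) = √(0.21² + 0.21² × 21²) = 4.415; v² = 0.0441.
t = (4.415 − 0.21)/0.0441 = 95.4 days (vs. the pure-advection estimate x/v = 100 d).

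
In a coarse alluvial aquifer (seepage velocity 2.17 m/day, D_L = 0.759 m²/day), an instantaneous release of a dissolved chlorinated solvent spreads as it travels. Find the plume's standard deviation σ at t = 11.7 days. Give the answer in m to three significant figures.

4.21 m

Dispersive spreading gives a Gaussian with σ² = 2Dt; advection only shifts the center.
σ = √(2 × 0.759 × 11.7) = 4.21 m.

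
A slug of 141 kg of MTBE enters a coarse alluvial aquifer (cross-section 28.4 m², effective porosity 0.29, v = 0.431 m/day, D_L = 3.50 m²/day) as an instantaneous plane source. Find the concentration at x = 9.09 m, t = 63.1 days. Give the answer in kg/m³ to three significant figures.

For an instantaneous plane source, C(x,t) = M/(n_e·A·√(4πDt)) · exp(−(x−vt)²/(4Dt)), with n_e·A the pore (flow) area.
Plume center vt = 0.431 × 63.1 = 27.1961 m, so the well at 9.09 m is 18.1061 m upgradient of the peak.
√(4πDt) = 52.68 m, giving peak height M/(n_e·A·√(4πDt)) = 141/(0.29 × 28.4 × 52.68) = 0.3250 kg/m³.
(x−vt)²/(4Dt) = (-18.1061)²/(4 × 3.50 × 63.1) = 0.3711; exp(−0.3711) = 0.6900.
C = 0.3250 × 0.6900 = 0.224 kg/m³.

0.224 kg/m³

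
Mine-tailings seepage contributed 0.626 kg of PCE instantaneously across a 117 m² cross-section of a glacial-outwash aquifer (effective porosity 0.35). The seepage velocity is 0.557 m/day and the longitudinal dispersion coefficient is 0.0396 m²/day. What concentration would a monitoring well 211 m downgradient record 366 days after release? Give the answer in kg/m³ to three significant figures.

For an instantaneous plane source, C(x,t) = M/(n_e·A·√(4πDt)) · exp(−(x−vt)²/(4Dt)), with n_e·A the pore (flow) area.
Plume center vt = 0.557 × 366 = 203.862 m, so the well at 211 m is 7.138 m downgradient of the peak.
√(4πDt) = 13.50 m, giving peak height M/(n_e·A·√(4πDt)) = 0.626/(0.35 × 117 × 13.50) = 0.001132 kg/m³.
(x−vt)²/(4Dt) = (7.138)²/(4 × 0.0396 × 366) = 0.8789; exp(−0.8789) = 0.4152.
C = 0.001132 × 0.4152 = 0.000470 kg/m³.

0.000470 kg/m³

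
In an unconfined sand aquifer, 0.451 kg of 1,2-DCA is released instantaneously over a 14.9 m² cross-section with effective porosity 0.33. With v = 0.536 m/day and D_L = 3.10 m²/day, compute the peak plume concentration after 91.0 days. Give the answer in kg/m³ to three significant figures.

0.00154 kg/m³

The peak of an instantaneous 1D plume sits at x = vt; there the Gaussian factor is 1 and C_max = M/(n_e·A·√(4πDt)), where n_e·A is the pore area the mass is dissolved in.
√(4πDt) = √(4π × 3.10 × 91.0) = 59.54 m, so C_max = 0.451/(0.33 × 14.9 × 59.54) = 0.00154 kg/m³.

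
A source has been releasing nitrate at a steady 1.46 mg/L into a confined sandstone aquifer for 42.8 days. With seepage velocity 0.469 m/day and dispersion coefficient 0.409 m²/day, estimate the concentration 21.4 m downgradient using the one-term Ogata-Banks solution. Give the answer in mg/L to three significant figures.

0.600 mg/L

For a continuous step input, C/C₀ ≈ ½·erfc((x−vt)/(2√(Dt))).
vt = 0.469 × 42.8 = 20.0732 m and 2√(Dt) = 2√(0.409 × 42.8) = 8.368 m.
Argument (x−vt)/(2√(Dt)) = (21.4 − 20.0732)/8.368 = 0.1586; ½·erfc(0.1586) = 0.4113.
C = 1.46 × 0.4113 = 0.600 mg/L.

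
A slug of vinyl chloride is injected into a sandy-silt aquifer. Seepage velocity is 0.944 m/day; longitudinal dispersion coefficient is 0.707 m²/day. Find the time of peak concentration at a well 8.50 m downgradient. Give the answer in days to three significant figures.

For the 1D instantaneous-source solution, setting ∂C/∂t = 0 at fixed x gives v²t² + 2Dt − x² = 0, so t = (√(D² + v²x²) − D)/v².
√(D² + v²x²) = √(0.707² + 0.944² × 8.50²) = 8.055; v² = 0.891136.
t = (8.055 − 0.707)/0.891136 = 8.25 days (vs. the pure-advection estimate x/v = 9.00 d).

8.25 days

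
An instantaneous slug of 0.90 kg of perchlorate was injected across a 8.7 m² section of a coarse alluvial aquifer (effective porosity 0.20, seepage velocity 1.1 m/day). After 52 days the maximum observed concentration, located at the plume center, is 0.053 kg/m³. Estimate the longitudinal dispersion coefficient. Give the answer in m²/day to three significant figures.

0.146 m²/day

At the plume center C_max = M/(n_e·A·√(4πDt)), so D = M²/(4πt·(n_e·A·C_max)²).
n_e·A·C_max = 0.20 × 8.7 × 0.053 = 0.09222 kg/m.
D = 0.90²/(4π × 52 × 0.09222²) = 0.146 m²/day.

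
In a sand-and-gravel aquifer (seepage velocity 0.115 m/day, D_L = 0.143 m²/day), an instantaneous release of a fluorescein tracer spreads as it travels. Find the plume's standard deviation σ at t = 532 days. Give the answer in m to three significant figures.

12.3 m

Dispersive spreading gives a Gaussian with σ² = 2Dt; advection only shifts the center.
σ = √(2 × 0.143 × 532) = 12.3 m.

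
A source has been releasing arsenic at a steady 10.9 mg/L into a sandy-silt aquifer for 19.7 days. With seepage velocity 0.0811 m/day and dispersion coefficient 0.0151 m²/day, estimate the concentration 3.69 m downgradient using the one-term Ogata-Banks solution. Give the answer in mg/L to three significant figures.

0.0364 mg/L

For a continuous step input, C/C₀ ≈ ½·erfc((x−vt)/(2√(Dt))).
vt = 0.0811 × 19.7 = 1.59767 m and 2√(Dt) = 2√(0.0151 × 19.7) = 1.091 m.
Argument (x−vt)/(2√(Dt)) = (3.69 − 1.59767)/1.091 = 1.918; ½·erfc(1.918) = 0.003339.
C = 10.9 × 0.003339 = 0.0364 mg/L.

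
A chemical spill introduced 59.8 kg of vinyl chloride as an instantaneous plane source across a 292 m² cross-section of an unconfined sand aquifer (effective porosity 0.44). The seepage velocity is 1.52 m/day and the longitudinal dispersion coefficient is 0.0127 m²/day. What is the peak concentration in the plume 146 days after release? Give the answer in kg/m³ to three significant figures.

The peak of an instantaneous 1D plume sits at x = vt; there the Gaussian factor is 1 and C_max = M/(n_e·A·√(4πDt)), where n_e·A is the pore area the mass is dissolved in.
√(4πDt) = √(4π × 0.0127 × 146) = 4.827 m, so C_max = 59.8/(0.44 × 292 × 4.827) = 0.0964 kg/m³.

0.0964 kg/m³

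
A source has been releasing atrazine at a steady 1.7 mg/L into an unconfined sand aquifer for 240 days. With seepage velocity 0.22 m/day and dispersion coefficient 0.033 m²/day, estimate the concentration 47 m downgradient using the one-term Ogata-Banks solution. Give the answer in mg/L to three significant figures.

1.58 mg/L

For a continuous step input, C/C₀ ≈ ½·erfc((x−vt)/(2√(Dt))).
vt = 0.22 × 240 = 52.8 m and 2√(Dt) = 2√(0.033 × 240) = 5.628 m.
Argument (x−vt)/(2√(Dt)) = (47 − 52.8)/5.628 = -1.031; ½·erfc(-1.031) = 0.9276.
C = 1.7 × 0.9276 = 1.58 mg/L.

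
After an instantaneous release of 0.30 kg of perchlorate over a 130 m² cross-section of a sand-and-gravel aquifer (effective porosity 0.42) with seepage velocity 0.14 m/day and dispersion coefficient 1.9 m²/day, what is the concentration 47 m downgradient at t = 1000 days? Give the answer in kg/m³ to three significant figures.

For an instantaneous plane source, C(x,t) = M/(n_e·A·√(4πDt)) · exp(−(x−vt)²/(4Dt)), with n_e·A the pore (flow) area.
Plume center vt = 0.14 × 1000 = 140 m, so the well at 47 m is 93 m upgradient of the peak.
√(4πDt) = 154.5 m, giving peak height M/(n_e·A·√(4πDt)) = 0.30/(0.42 × 130 × 154.5) = 3.556e-05 kg/m³.
(x−vt)²/(4Dt) = (-93)²/(4 × 1.9 × 1000) = 1.138; exp(−1.138) = 0.3205.
C = 3.556e-05 × 0.3205 = 1.14e-05 kg/m³.

1.14e-05 kg/m³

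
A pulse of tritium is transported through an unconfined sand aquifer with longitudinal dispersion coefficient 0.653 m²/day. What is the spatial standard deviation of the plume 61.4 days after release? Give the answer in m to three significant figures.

8.95 m

Dispersive spreading gives a Gaussian with σ² = 2Dt; advection only shifts the center.
σ = √(2 × 0.653 × 61.4) = 8.95 m.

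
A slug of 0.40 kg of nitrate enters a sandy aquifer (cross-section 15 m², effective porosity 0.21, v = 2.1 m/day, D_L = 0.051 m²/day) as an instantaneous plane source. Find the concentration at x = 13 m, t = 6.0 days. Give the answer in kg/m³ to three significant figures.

0.0568 kg/m³

For an instantaneous plane source, C(x,t) = M/(n_e·A·√(4πDt)) · exp(−(x−vt)²/(4Dt)), with n_e·A the pore (flow) area.
Plume center vt = 2.1 × 6.0 = 12.6 m, so the well at 13 m is 0.4 m downgradient of the peak.
√(4πDt) = 1.961 m, giving peak height M/(n_e·A·√(4πDt)) = 0.40/(0.21 × 15 × 1.961) = 0.06475 kg/m³.
(x−vt)²/(4Dt) = (0.4)²/(4 × 0.051 × 6.0) = 0.1307; exp(−0.1307) = 0.8775.
C = 0.06475 × 0.8775 = 0.0568 kg/m³.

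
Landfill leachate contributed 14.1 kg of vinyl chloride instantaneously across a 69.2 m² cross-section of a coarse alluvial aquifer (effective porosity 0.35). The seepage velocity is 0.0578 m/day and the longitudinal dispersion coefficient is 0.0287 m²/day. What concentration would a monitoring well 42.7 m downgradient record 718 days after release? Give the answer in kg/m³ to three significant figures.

0.0356 kg/m³

For an instantaneous plane source, C(x,t) = M/(n_e·A·√(4πDt)) · exp(−(x−vt)²/(4Dt)), with n_e·A the pore (flow) area.
Plume center vt = 0.0578 × 718 = 41.5004 m, so the well at 42.7 m is 1.1996 m downgradient of the peak.
√(4πDt) = 16.09 m, giving peak height M/(n_e·A·√(4πDt)) = 14.1/(0.35 × 69.2 × 16.09) = 0.03618 kg/m³.
(x−vt)²/(4Dt) = (1.1996)²/(4 × 0.0287 × 718) = 0.01746; exp(−0.01746) = 0.9827.
C = 0.03618 × 0.9827 = 0.0356 kg/m³.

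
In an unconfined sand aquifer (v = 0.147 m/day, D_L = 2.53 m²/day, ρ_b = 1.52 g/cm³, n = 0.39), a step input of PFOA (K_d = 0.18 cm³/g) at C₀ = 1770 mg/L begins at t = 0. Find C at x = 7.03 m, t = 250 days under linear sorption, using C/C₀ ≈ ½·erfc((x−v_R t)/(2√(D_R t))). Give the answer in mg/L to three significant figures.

1250 mg/L

Retardation factor R = 1 + ρ_b·K_d/n = 1 + 1.52 × 0.18/0.39 = 1.702.
Sorption retards both mechanisms: v_R = v/R = 0.08637 m/day, D_R = D/R = 1.486 m²/day.
v_R·t = 0.08637 × 250 = 21.5925 m; 2√(D_R t) = 38.55 m; argument = (7.03 − 21.5925)/38.55 = -0.3778.
C = C₀ × ½·erfc(-0.3778) = 1770 × 0.7034 = 1250 mg/L.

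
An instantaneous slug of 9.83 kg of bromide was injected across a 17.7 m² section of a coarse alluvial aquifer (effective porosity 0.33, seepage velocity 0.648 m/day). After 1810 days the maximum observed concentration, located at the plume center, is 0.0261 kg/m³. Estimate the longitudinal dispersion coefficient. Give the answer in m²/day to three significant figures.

0.183 m²/day

At the plume center C_max = M/(n_e·A·√(4πDt)), so D = M²/(4πt·(n_e·A·C_max)²).
n_e·A·C_max = 0.33 × 17.7 × 0.0261 = 0.1525 kg/m.
D = 9.83²/(4π × 1810 × 0.1525²) = 0.183 m²/day.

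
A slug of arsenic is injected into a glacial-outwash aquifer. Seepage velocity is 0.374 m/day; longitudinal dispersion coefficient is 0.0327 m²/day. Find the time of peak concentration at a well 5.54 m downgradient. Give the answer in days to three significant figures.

For the 1D instantaneous-source solution, setting ∂C/∂t = 0 at fixed x gives v²t² + 2Dt − x² = 0, so t = (√(D² + v²x²) − D)/v².
√(D² + v²x²) = √(0.0327² + 0.374² × 5.54²) = 2.072; v² = 0.139876.
t = (2.072 − 0.0327)/0.139876 = 14.6 days (vs. the pure-advection estimate x/v = 14.8 d).

14.6 days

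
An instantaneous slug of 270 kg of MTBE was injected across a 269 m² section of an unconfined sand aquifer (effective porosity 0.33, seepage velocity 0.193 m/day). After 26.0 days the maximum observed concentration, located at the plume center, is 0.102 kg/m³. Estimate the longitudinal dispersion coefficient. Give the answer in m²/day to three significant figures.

2.72 m²/day

At the plume center C_max = M/(n_e·A·√(4πDt)), so D = M²/(4πt·(n_e·A·C_max)²).
n_e·A·C_max = 0.33 × 269 × 0.102 = 9.055 kg/m.
D = 270²/(4π × 26.0 × 9.055²) = 2.72 m²/day.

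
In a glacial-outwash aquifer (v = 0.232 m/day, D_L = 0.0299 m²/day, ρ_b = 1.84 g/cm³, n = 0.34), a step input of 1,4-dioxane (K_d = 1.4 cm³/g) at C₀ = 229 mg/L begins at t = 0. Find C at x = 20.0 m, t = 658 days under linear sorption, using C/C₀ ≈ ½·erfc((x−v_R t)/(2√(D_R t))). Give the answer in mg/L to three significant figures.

Retardation factor R = 1 + ρ_b·K_d/n = 1 + 1.84 × 1.4/0.34 = 8.576.
Sorption retards both mechanisms: v_R = v/R = 0.02705 m/day, D_R = D/R = 0.003486 m²/day.
v_R·t = 0.02705 × 658 = 17.7989 m; 2√(D_R t) = 3.029 m; argument = (20.0 − 17.7989)/3.029 = 0.7267.
C = C₀ × ½·erfc(0.7267) = 229 × 0.1520 = 34.8 mg/L.

34.8 mg/L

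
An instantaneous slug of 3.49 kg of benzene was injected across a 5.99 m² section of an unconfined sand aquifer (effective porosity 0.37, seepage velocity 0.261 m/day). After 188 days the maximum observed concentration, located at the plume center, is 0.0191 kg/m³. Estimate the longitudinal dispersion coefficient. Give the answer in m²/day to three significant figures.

At the plume center C_max = M/(n_e·A·√(4πDt)), so D = M²/(4πt·(n_e·A·C_max)²).
n_e·A·C_max = 0.37 × 5.99 × 0.0191 = 0.04233 kg/m.
D = 3.49²/(4π × 188 × 0.04233²) = 2.88 m²/day.

2.88 m²/day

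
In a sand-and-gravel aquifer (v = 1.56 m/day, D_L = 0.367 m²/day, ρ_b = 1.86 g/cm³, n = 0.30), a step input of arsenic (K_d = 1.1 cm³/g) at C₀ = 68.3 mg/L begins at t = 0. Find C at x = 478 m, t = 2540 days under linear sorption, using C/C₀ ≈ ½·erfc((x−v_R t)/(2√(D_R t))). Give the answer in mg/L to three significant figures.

66.1 mg/L

Retardation factor R = 1 + ρ_b·K_d/n = 1 + 1.86 × 1.1/0.30 = 7.820.
Sorption retards both mechanisms: v_R = v/R = 0.1995 m/day, D_R = D/R = 0.04693 m²/day.
v_R·t = 0.1995 × 2540 = 506.73 m; 2√(D_R t) = 21.84 m; argument = (478 − 506.73)/21.84 = -1.315.
C = C₀ × ½·erfc(-1.315) = 68.3 × 0.9685 = 66.1 mg/L.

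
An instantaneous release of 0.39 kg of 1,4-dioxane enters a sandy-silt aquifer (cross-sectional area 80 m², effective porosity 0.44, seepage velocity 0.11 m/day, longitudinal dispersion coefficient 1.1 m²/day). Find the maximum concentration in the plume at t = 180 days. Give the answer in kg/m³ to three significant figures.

0.000222 kg/m³

The peak of an instantaneous 1D plume sits at x = vt; there the Gaussian factor is 1 and C_max = M/(n_e·A·√(4πDt)), where n_e·A is the pore area the mass is dissolved in.
√(4πDt) = √(4π × 1.1 × 180) = 49.88 m, so C_max = 0.39/(0.44 × 80 × 49.88) = 0.000222 kg/m³.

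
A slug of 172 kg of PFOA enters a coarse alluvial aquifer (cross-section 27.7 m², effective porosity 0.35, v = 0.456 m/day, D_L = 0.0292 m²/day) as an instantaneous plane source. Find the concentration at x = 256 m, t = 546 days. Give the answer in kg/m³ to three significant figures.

For an instantaneous plane source, C(x,t) = M/(n_e·A·√(4πDt)) · exp(−(x−vt)²/(4Dt)), with n_e·A the pore (flow) area.
Plume center vt = 0.456 × 546 = 248.976 m, so the well at 256 m is 7.024 m downgradient of the peak.
√(4πDt) = 14.15 m, giving peak height M/(n_e·A·√(4πDt)) = 172/(0.35 × 27.7 × 14.15) = 1.254 kg/m³.
(x−vt)²/(4Dt) = (7.024)²/(4 × 0.0292 × 546) = 0.7736; exp(−0.7736) = 0.4613.
C = 1.254 × 0.4613 = 0.578 kg/m³.

0.578 kg/m³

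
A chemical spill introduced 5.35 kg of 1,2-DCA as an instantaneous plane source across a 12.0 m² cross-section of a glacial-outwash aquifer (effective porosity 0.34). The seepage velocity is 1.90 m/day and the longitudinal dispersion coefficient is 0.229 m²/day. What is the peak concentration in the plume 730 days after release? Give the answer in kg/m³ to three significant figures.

The peak of an instantaneous 1D plume sits at x = vt; there the Gaussian factor is 1 and C_max = M/(n_e·A·√(4πDt)), where n_e·A is the pore area the mass is dissolved in.
√(4πDt) = √(4π × 0.229 × 730) = 45.83 m, so C_max = 5.35/(0.34 × 12.0 × 45.83) = 0.0286 kg/m³.

0.0286 kg/m³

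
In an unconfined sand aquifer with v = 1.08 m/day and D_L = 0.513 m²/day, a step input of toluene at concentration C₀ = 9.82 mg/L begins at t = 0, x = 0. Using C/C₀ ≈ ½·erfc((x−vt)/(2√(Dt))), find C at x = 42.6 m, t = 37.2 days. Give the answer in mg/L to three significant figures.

3.41 mg/L

For a continuous step input, C/C₀ ≈ ½·erfc((x−vt)/(2√(Dt))).
vt = 1.08 × 37.2 = 40.176 m and 2√(Dt) = 2√(0.513 × 37.2) = 8.737 m.
Argument (x−vt)/(2√(Dt)) = (42.6 − 40.176)/8.737 = 0.2774; ½·erfc(0.2774) = 0.3474.
C = 9.82 × 0.3474 = 3.41 mg/L.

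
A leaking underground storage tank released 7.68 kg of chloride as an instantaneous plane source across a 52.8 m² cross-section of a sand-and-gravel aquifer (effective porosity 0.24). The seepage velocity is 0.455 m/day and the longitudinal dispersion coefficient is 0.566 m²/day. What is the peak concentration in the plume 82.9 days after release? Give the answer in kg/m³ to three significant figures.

0.0250 kg/m³

The peak of an instantaneous 1D plume sits at x = vt; there the Gaussian factor is 1 and C_max = M/(n_e·A·√(4πDt)), where n_e·A is the pore area the mass is dissolved in.
√(4πDt) = √(4π × 0.566 × 82.9) = 24.28 m, so C_max = 7.68/(0.24 × 52.8 × 24.28) = 0.0250 kg/m³.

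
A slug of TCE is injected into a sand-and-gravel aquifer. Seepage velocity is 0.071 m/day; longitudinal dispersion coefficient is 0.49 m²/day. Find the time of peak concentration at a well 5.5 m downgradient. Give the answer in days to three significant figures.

For the 1D instantaneous-source solution, setting ∂C/∂t = 0 at fixed x gives v²t² + 2Dt − x² = 0, so t = (√(D² + v²x²) − D)/v².
√(D² + v²x²) = √(0.49² + 0.071² × 5.5²) = 0.6266; v² = 0.005041.
t = (0.6266 − 0.49)/0.005041 = 27.1 days (vs. the pure-advection estimate x/v = 77.5 d).

27.1 days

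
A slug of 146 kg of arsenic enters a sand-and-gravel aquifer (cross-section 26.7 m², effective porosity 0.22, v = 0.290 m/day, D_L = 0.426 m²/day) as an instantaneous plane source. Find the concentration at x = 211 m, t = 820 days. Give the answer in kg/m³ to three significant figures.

0.224 kg/m³

For an instantaneous plane source, C(x,t) = M/(n_e·A·√(4πDt)) · exp(−(x−vt)²/(4Dt)), with n_e·A the pore (flow) area.
Plume center vt = 0.290 × 820 = 237.8 m, so the well at 211 m is 26.8 m upgradient of the peak.
√(4πDt) = 66.25 m, giving peak height M/(n_e·A·√(4πDt)) = 146/(0.22 × 26.7 × 66.25) = 0.3752 kg/m³.
(x−vt)²/(4Dt) = (-26.8)²/(4 × 0.426 × 820) = 0.5140; exp(−0.5140) = 0.5981.
C = 0.3752 × 0.5981 = 0.224 kg/m³.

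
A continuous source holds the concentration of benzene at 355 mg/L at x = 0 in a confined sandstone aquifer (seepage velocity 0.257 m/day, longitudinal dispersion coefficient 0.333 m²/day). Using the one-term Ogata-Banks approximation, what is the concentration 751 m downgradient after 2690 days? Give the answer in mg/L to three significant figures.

28.2 mg/L

For a continuous step input, C/C₀ ≈ ½·erfc((x−vt)/(2√(Dt))).
vt = 0.257 × 2690 = 691.33 m and 2√(Dt) = 2√(0.333 × 2690) = 59.86 m.
Argument (x−vt)/(2√(Dt)) = (751 − 691.33)/59.86 = 0.9968; ½·erfc(0.9968) = 0.07932.
C = 355 × 0.07932 = 28.2 mg/L.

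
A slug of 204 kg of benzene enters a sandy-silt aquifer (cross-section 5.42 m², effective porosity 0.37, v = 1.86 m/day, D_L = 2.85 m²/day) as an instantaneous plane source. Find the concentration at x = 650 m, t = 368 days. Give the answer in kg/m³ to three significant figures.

For an instantaneous plane source, C(x,t) = M/(n_e·A·√(4πDt)) · exp(−(x−vt)²/(4Dt)), with n_e·A the pore (flow) area.
Plume center vt = 1.86 × 368 = 684.48 m, so the well at 650 m is 34.48 m upgradient of the peak.
√(4πDt) = 114.8 m, giving peak height M/(n_e·A·√(4πDt)) = 204/(0.37 × 5.42 × 114.8) = 0.8861 kg/m³.
(x−vt)²/(4Dt) = (-34.48)²/(4 × 2.85 × 368) = 0.2834; exp(−0.2834) = 0.7532.
C = 0.8861 × 0.7532 = 0.667 kg/m³.

0.667 kg/m³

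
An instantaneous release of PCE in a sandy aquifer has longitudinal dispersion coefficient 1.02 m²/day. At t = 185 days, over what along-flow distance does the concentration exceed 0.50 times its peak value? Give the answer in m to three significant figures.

The plume is Gaussian with σ = √(2Dt) = √(2 × 1.02 × 185) = 19.43 m.
C/C_peak = exp(−Δx²/(2σ²)) = 0.50 ⇒ Δx = σ·√(−2 ln 0.50) = 19.43 × 1.177 = 22.87 m.
Width = 2Δx = 45.7 m.

45.7 m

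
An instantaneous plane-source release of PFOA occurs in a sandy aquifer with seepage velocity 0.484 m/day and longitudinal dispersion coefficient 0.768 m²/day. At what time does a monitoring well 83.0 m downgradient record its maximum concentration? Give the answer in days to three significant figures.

168 days

For the 1D instantaneous-source solution, setting ∂C/∂t = 0 at fixed x gives v²t² + 2Dt − x² = 0, so t = (√(D² + v²x²) − D)/v².
√(D² + v²x²) = √(0.768² + 0.484² × 83.0²) = 40.18; v² = 0.234256.
t = (40.18 − 0.768)/0.234256 = 168 days (vs. the pure-advection estimate x/v = 171 d).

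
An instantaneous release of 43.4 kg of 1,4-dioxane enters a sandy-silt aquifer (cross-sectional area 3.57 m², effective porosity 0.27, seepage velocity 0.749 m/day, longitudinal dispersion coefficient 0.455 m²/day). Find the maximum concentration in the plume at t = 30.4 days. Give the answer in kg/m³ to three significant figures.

The peak of an instantaneous 1D plume sits at x = vt; there the Gaussian factor is 1 and C_max = M/(n_e·A·√(4πDt)), where n_e·A is the pore area the mass is dissolved in.
√(4πDt) = √(4π × 0.455 × 30.4) = 13.18 m, so C_max = 43.4/(0.27 × 3.57 × 13.18) = 3.42 kg/m³.

3.42 kg/m³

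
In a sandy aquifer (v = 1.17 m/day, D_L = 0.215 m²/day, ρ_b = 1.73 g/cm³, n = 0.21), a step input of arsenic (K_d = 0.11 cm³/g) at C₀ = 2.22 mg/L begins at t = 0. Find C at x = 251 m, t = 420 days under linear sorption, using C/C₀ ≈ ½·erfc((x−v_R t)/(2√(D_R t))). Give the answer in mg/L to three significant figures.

1.68 mg/L

Retardation factor R = 1 + ρ_b·K_d/n = 1 + 1.73 × 0.11/0.21 = 1.906.
Sorption retards both mechanisms: v_R = v/R = 0.6139 m/day, D_R = D/R = 0.1128 m²/day.
v_R·t = 0.6139 × 420 = 257.838 m; 2√(D_R t) = 13.77 m; argument = (251 − 257.838)/13.77 = -0.4966.
C = C₀ × ½·erfc(-0.4966) = 2.22 × 0.7588 = 1.68 mg/L.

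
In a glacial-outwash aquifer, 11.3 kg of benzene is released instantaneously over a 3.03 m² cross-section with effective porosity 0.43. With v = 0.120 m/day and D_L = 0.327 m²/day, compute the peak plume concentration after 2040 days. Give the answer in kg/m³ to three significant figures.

The peak of an instantaneous 1D plume sits at x = vt; there the Gaussian factor is 1 and C_max = M/(n_e·A·√(4πDt)), where n_e·A is the pore area the mass is dissolved in.
√(4πDt) = √(4π × 0.327 × 2040) = 91.56 m, so C_max = 11.3/(0.43 × 3.03 × 91.56) = 0.0947 kg/m³.

0.0947 kg/m³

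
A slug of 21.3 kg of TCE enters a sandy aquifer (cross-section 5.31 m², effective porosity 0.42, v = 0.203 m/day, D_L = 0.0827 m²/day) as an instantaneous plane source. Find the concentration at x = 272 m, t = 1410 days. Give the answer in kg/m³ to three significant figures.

0.162 kg/m³

For an instantaneous plane source, C(x,t) = M/(n_e·A·√(4πDt)) · exp(−(x−vt)²/(4Dt)), with n_e·A the pore (flow) area.
Plume center vt = 0.203 × 1410 = 286.23 m, so the well at 272 m is 14.23 m upgradient of the peak.
√(4πDt) = 38.28 m, giving peak height M/(n_e·A·√(4πDt)) = 21.3/(0.42 × 5.31 × 38.28) = 0.2495 kg/m³.
(x−vt)²/(4Dt) = (-14.23)²/(4 × 0.0827 × 1410) = 0.4341; exp(−0.4341) = 0.6478.
C = 0.2495 × 0.6478 = 0.162 kg/m³.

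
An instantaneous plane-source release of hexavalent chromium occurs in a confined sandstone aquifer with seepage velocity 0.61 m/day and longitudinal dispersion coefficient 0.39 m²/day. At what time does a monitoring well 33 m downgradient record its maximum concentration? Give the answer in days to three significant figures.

For the 1D instantaneous-source solution, setting ∂C/∂t = 0 at fixed x gives v²t² + 2Dt − x² = 0, so t = (√(D² + v²x²) − D)/v².
√(D² + v²x²) = √(0.39² + 0.61² × 33²) = 20.13; v² = 0.3721.
t = (20.13 − 0.39)/0.3721 = 53.1 days (vs. the pure-advection estimate x/v = 54.1 d).

53.1 days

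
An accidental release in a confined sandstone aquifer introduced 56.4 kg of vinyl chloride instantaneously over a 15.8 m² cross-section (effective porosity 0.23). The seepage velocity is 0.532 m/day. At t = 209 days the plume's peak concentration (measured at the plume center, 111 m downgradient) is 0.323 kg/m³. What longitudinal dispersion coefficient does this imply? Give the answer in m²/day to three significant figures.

At the plume center C_max = M/(n_e·A·√(4πDt)), so D = M²/(4πt·(n_e·A·C_max)²).
n_e·A·C_max = 0.23 × 15.8 × 0.323 = 1.174 kg/m.
D = 56.4²/(4π × 209 × 1.174²) = 0.879 m²/day.

0.879 m²/day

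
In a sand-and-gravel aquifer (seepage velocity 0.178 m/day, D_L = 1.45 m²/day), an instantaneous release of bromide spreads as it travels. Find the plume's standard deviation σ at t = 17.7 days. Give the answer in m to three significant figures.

Dispersive spreading gives a Gaussian with σ² = 2Dt; advection only shifts the center.
σ = √(2 × 1.45 × 17.7) = 7.16 m.

7.16 m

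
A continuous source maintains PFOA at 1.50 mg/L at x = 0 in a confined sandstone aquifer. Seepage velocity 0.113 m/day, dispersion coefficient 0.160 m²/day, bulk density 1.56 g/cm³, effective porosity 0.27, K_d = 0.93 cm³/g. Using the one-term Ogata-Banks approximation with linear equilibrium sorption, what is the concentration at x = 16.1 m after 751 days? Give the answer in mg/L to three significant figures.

Retardation factor R = 1 + ρ_b·K_d/n = 1 + 1.56 × 0.93/0.27 = 6.373.
Sorption retards both mechanisms: v_R = v/R = 0.01773 m/day, D_R = D/R = 0.02511 m²/day.
v_R·t = 0.01773 × 751 = 13.31523 m; 2√(D_R t) = 8.685 m; argument = (16.1 − 13.31523)/8.685 = 0.3206.
C = C₀ × ½·erfc(0.3206) = 1.50 × 0.3251 = 0.488 mg/L.

0.488 mg/L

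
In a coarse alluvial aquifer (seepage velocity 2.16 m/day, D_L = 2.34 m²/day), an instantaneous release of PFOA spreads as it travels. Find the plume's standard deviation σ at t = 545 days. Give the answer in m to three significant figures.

50.5 m

Dispersive spreading gives a Gaussian with σ² = 2Dt; advection only shifts the center.
σ = √(2 × 2.34 × 545) = 50.5 m.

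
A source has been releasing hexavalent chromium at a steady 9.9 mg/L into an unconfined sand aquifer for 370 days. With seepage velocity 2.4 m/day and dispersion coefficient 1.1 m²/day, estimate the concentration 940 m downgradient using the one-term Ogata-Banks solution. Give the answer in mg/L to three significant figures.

0.338 mg/L

For a continuous step input, C/C₀ ≈ ½·erfc((x−vt)/(2√(Dt))).
vt = 2.4 × 370 = 888 m and 2√(Dt) = 2√(1.1 × 370) = 40.35 m.
Argument (x−vt)/(2√(Dt)) = (940 − 888)/40.35 = 1.289; ½·erfc(1.289) = 0.03416.
C = 9.9 × 0.03416 = 0.338 mg/L.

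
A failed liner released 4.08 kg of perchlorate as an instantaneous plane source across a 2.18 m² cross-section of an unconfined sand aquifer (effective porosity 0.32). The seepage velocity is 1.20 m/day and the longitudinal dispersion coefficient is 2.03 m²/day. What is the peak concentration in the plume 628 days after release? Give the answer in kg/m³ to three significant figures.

The peak of an instantaneous 1D plume sits at x = vt; there the Gaussian factor is 1 and C_max = M/(n_e·A·√(4πDt)), where n_e·A is the pore area the mass is dissolved in.
√(4πDt) = √(4π × 2.03 × 628) = 126.6 m, so C_max = 4.08/(0.32 × 2.18 × 126.6) = 0.0462 kg/m³.

0.0462 kg/m³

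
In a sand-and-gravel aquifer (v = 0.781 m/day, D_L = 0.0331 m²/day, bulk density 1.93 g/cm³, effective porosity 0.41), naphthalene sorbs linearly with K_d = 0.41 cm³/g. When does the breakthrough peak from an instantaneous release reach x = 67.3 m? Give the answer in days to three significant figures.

Retardation factor R = 1 + ρ_b·K_d/n = 1 + 1.93 × 0.41/0.41 = 2.930.
Sorption retards both mechanisms: v_R = v/R = 0.2666 m/day, D_R = D/R = 0.01130 m²/day.
Peak time from v_R²t² + 2D_R t − x² = 0: t = (√(D_R² + v_R²x²) − D_R)/v_R².
√(D_R² + v_R²x²) = √(0.01130² + 0.2666² × 67.3²) = 17.94; v_R² = 0.07108.
t = (17.94 − 0.01130)/0.07108 = 252 days.

252 days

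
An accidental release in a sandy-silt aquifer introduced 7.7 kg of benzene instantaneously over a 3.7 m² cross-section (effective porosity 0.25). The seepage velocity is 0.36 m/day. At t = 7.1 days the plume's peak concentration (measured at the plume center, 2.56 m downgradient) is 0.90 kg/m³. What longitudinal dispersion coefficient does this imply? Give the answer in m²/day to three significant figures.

0.959 m²/day

At the plume center C_max = M/(n_e·A·√(4πDt)), so D = M²/(4πt·(n_e·A·C_max)²).
n_e·A·C_max = 0.25 × 3.7 × 0.90 = 0.8325 kg/m.
D = 7.7²/(4π × 7.1 × 0.8325²) = 0.959 m²/day.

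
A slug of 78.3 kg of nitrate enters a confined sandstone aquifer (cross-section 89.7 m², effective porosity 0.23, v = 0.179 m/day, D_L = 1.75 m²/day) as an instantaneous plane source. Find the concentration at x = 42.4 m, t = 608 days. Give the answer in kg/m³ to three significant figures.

For an instantaneous plane source, C(x,t) = M/(n_e·A·√(4πDt)) · exp(−(x−vt)²/(4Dt)), with n_e·A the pore (flow) area.
Plume center vt = 0.179 × 608 = 108.832 m, so the well at 42.4 m is 66.432 m upgradient of the peak.
√(4πDt) = 115.6 m, giving peak height M/(n_e·A·√(4πDt)) = 78.3/(0.23 × 89.7 × 115.6) = 0.03283 kg/m³.
(x−vt)²/(4Dt) = (-66.432)²/(4 × 1.75 × 608) = 1.037; exp(−1.037) = 0.3545.
C = 0.03283 × 0.3545 = 0.0116 kg/m³.

0.0116 kg/m³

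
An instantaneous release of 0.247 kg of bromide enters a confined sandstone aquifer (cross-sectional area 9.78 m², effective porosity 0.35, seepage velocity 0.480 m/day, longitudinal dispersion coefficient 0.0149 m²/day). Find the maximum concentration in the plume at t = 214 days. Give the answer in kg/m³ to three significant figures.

The peak of an instantaneous 1D plume sits at x = vt; there the Gaussian factor is 1 and C_max = M/(n_e·A·√(4πDt)), where n_e·A is the pore area the mass is dissolved in.
√(4πDt) = √(4π × 0.0149 × 214) = 6.330 m, so C_max = 0.247/(0.35 × 9.78 × 6.330) = 0.0114 kg/m³.

0.0114 kg/m³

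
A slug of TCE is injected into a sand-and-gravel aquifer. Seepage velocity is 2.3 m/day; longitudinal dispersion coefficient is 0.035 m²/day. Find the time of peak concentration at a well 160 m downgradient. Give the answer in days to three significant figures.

For the 1D instantaneous-source solution, setting ∂C/∂t = 0 at fixed x gives v²t² + 2Dt − x² = 0, so t = (√(D² + v²x²) − D)/v².
√(D² + v²x²) = √(0.035² + 2.3² × 160²) = 368.0; v² = 5.29.
t = (368.0 − 0.035)/5.29 = 69.6 days (vs. the pure-advection estimate x/v = 69.6 d).

69.6 days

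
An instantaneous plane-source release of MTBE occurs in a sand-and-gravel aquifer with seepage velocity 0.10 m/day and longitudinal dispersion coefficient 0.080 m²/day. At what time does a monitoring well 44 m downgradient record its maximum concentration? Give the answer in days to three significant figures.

432 days

For the 1D instantaneous-source solution, setting ∂C/∂t = 0 at fixed x gives v²t² + 2Dt − x² = 0, so t = (√(D² + v²x²) − D)/v².
√(D² + v²x²) = √(0.080² + 0.10² × 44²) = 4.401; v² = 0.01.
t = (4.401 − 0.080)/0.01 = 432 days (vs. the pure-advection estimate x/v = 440 d).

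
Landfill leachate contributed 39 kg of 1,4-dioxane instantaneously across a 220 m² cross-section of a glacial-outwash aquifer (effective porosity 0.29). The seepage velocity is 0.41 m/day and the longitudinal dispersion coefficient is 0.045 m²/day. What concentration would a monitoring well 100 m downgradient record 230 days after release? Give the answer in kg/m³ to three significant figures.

For an instantaneous plane source, C(x,t) = M/(n_e·A·√(4πDt)) · exp(−(x−vt)²/(4Dt)), with n_e·A the pore (flow) area.
Plume center vt = 0.41 × 230 = 94.3 m, so the well at 100 m is 5.7 m downgradient of the peak.
√(4πDt) = 11.40 m, giving peak height M/(n_e·A·√(4πDt)) = 39/(0.29 × 220 × 11.40) = 0.05362 kg/m³.
(x−vt)²/(4Dt) = (5.7)²/(4 × 0.045 × 230) = 0.7848; exp(−0.7848) = 0.4562.
C = 0.05362 × 0.4562 = 0.0245 kg/m³.

0.0245 kg/m³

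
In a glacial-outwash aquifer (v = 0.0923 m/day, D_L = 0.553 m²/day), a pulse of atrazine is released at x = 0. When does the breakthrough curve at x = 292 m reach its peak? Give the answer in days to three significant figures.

3100 days

For the 1D instantaneous-source solution, setting ∂C/∂t = 0 at fixed x gives v²t² + 2Dt − x² = 0, so t = (√(D² + v²x²) − D)/v².
√(D² + v²x²) = √(0.553² + 0.0923² × 292²) = 26.96; v² = 0.00851929.
t = (26.96 − 0.553)/0.00851929 = 3100 days (vs. the pure-advection estimate x/v = 3160 d).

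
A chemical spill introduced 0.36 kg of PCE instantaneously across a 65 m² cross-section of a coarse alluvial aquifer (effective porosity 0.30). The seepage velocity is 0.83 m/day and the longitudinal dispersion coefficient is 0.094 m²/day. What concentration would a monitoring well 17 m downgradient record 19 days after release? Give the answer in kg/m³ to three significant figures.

For an instantaneous plane source, C(x,t) = M/(n_e·A·√(4πDt)) · exp(−(x−vt)²/(4Dt)), with n_e·A the pore (flow) area.
Plume center vt = 0.83 × 19 = 15.77 m, so the well at 17 m is 1.23 m downgradient of the peak.
√(4πDt) = 4.737 m, giving peak height M/(n_e·A·√(4πDt)) = 0.36/(0.30 × 65 × 4.737) = 0.003897 kg/m³.
(x−vt)²/(4Dt) = (1.23)²/(4 × 0.094 × 19) = 0.2118; exp(−0.2118) = 0.8091.
C = 0.003897 × 0.8091 = 0.00315 kg/m³.

0.00315 kg/m³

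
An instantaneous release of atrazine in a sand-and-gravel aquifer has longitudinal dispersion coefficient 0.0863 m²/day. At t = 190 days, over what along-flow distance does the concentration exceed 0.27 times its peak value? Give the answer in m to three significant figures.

The plume is Gaussian with σ = √(2Dt) = √(2 × 0.0863 × 190) = 5.727 m.
C/C_peak = exp(−Δx²/(2σ²)) = 0.27 ⇒ Δx = σ·√(−2 ln 0.27) = 5.727 × 1.618 = 9.266 m.
Width = 2Δx = 18.5 m.

18.5 m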